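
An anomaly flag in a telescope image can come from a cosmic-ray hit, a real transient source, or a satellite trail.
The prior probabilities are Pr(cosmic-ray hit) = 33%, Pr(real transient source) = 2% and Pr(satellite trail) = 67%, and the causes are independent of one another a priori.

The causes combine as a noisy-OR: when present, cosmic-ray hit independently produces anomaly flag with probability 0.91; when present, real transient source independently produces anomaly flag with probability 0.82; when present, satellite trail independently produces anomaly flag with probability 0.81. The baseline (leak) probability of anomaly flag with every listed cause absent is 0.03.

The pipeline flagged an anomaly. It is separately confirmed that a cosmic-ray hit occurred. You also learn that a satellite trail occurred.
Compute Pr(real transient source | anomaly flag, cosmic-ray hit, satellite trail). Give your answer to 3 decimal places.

Under noisy-OR, P(anomaly flag | causes) = 1 − (1−0.03)·∏(1−qᵢ) over the active causes.
Numerator (weight on configurations with real transient source): 0.997014·0.02 = 0.019940
Denominator P(anomaly flag | cosmic-ray hit, satellite trail): 0.983413·0.98 + 0.997014·0.02 = 0.983685
Posterior = 0.019940 / 0.983685 ≈ 0.020

Pr(real transient source | anomaly flag, cosmic-ray hit, satellite trail) ≈ 0.020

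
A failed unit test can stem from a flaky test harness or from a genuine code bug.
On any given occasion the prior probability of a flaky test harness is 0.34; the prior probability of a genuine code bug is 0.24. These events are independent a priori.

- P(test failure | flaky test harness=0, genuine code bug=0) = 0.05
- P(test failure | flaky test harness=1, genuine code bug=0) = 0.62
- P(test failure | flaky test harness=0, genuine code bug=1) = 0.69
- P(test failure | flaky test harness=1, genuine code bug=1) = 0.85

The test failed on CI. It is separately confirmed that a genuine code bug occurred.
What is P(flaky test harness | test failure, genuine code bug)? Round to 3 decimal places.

For the numerator, keep only flaky test harness=true terms: 0.85*0.34 = 0.289000
Normalizer over all consistent configurations: 0.69*0.66 + 0.85*0.34 = 0.744400
Posterior = 0.289000 / 0.744400 ≈ 0.388

P(flaky test harness | test failure, genuine code bug) ≈ 0.388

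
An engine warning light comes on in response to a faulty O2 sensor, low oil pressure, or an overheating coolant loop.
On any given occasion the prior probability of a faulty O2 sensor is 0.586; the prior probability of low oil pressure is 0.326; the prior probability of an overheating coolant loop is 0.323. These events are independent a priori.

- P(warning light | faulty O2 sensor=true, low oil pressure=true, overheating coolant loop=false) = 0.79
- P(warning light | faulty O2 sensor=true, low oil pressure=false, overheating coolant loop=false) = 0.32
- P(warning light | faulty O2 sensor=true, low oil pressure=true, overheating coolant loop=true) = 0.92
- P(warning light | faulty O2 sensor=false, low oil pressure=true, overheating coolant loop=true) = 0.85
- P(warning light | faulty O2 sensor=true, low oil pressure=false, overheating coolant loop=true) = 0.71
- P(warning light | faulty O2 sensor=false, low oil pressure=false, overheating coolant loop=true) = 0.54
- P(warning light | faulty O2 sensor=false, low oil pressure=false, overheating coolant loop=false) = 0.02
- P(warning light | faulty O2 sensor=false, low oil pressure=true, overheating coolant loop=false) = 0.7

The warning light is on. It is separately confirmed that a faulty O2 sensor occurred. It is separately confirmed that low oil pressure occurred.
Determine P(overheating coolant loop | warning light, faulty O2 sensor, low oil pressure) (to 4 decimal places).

For the numerator, keep only overheating coolant loop=true terms: 0.92*0.323 = 0.297160
Denominator P(warning light | faulty O2 sensor, low oil pressure): 0.79*0.677 + 0.92*0.323 = 0.831990
Posterior = 0.297160 / 0.831990 ≈ 0.3572

P(overheating coolant loop | warning light, faulty O2 sensor, low oil pressure) ≈ 0.3572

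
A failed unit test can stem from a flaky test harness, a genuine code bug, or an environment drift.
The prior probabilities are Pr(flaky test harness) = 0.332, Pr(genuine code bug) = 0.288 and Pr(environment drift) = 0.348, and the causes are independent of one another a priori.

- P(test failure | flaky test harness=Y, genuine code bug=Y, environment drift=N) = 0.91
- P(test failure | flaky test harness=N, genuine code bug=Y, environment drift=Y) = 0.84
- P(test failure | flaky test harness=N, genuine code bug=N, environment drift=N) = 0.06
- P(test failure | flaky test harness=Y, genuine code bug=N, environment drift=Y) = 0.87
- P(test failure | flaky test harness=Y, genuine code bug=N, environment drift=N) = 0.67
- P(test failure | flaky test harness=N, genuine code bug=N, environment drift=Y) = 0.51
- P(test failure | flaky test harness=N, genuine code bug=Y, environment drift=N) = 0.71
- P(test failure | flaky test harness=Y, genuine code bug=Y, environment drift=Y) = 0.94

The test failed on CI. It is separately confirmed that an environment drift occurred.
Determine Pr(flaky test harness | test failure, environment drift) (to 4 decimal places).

Pr(flaky test harness | test failure, environment drift) ≈ 0.4224

P(test failure | environment drift) = 0.51*0.668*0.712 + 0.84*0.668*0.288 + 0.87*0.332*0.712 + 0.94*0.332*0.288 = 0.242564 + 0.161603 + 0.205654 + 0.089879 = 0.699700
Of this, 0.295533 comes from 0.205654 + 0.089879 (the flaky test harness=true cases).
Hence the posterior is 0.295533/0.699700 ≈ 0.4224.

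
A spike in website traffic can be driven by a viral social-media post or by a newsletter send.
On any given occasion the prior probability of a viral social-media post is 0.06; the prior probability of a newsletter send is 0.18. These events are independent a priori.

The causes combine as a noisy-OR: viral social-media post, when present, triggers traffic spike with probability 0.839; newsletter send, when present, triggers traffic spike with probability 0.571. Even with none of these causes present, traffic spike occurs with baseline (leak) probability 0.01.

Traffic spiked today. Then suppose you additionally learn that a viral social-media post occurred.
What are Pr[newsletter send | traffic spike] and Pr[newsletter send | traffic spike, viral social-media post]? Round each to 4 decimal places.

Pr[newsletter send | traffic spike] ≈ 0.6864; Pr[newsletter send | traffic spike, viral social-media post] ≈ 0.1957

Under noisy-OR, P(traffic spike | causes) = 1 − (1−0.01)·∏(1−qᵢ) over the active causes.
P(traffic spike) = 0.01*0.94*0.82 + 0.57529*0.94*0.18 + 0.84061*0.06*0.82 + 0.931622*0.06*0.18 = 0.007708 + 0.097339 + 0.041358 + 0.010062 = 0.156467
The newsletter send-present share is 0.097339 + 0.010062 = 0.107401.
So P(newsletter send | traffic spike) = 0.107401/0.156467 ≈ 0.6864.

With the extra evidence:
P(traffic spike | viral social-media post) = 0.84061*0.82 + 0.931622*0.18 = 0.689300 + 0.167692 = 0.856992
The newsletter send-present share is 0.931622*0.18 = 0.167692.
So P(newsletter send | traffic spike, viral social-media post) = 0.167692/0.856992 ≈ 0.1957.
The drop from 0.6864 to 0.1957 is the explaining-away (discounting) effect.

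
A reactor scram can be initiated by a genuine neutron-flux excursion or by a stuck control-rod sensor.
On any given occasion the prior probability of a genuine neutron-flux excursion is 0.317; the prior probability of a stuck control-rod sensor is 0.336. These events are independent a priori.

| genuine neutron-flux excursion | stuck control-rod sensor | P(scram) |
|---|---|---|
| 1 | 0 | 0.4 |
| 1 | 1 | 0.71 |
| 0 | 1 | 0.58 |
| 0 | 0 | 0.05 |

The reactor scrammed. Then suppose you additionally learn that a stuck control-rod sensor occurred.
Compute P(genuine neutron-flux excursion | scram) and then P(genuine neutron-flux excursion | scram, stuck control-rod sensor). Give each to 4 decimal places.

P(genuine neutron-flux excursion | scram) ≈ 0.5064; P(genuine neutron-flux excursion | scram, stuck control-rod sensor) ≈ 0.3623

P(scram) = 0.05*0.683*0.664 + 0.58*0.683*0.336 + 0.4*0.317*0.664 + 0.71*0.317*0.336 = 0.022676 + 0.133103 + 0.084195 + 0.075624 = 0.315598
Of this, 0.159819 comes from 0.084195 + 0.075624 (the genuine neutron-flux excursion=true cases).
So P(genuine neutron-flux excursion | scram) = 0.159819/0.315598 ≈ 0.5064.

With the extra evidence:
For the numerator, keep only genuine neutron-flux excursion=true terms: 0.71×0.317 = 0.225070
Denominator P(scram | stuck control-rod sensor): 0.58×0.683 + 0.71×0.317 = 0.621210
P(genuine neutron-flux excursion | scram, stuck control-rod sensor) = 0.225070/0.621210 ≈ 0.3623
— stuck control-rod sensor explains away the evidence for genuine neutron-flux excursion.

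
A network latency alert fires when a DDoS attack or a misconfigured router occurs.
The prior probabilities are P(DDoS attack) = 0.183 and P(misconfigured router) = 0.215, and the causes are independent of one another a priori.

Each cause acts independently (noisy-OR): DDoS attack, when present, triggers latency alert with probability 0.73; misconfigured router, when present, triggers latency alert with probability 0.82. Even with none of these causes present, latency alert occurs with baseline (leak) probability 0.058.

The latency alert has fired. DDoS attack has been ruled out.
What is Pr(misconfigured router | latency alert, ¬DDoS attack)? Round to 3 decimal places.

Pr(misconfigured router | latency alert, ¬DDoS attack) ≈ 0.797

Under noisy-OR, P(latency alert | causes) = 1 − (1−0.058)·∏(1−qᵢ) over the active causes.
P(latency alert | ¬DDoS attack) = 0.058*0.785 + 0.83044*0.215 = 0.045530 + 0.178545 = 0.224075
Of this, 0.178545 comes from 0.83044*0.215 (the misconfigured router=true cases).
So P(misconfigured router | latency alert, ¬DDoS attack) = 0.178545/0.224075 ≈ 0.797.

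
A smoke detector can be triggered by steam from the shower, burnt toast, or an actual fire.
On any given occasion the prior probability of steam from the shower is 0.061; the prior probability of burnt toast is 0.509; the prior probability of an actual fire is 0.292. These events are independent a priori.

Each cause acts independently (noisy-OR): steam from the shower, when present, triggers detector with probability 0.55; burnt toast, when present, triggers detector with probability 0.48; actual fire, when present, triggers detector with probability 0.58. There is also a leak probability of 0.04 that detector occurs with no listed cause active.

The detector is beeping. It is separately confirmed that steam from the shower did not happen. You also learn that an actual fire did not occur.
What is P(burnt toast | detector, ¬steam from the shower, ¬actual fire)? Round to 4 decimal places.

P(burnt toast | detector, ¬steam from the shower, ¬actual fire) ≈ 0.9285

Under noisy-OR, P(detector | causes) = 1 − (1−0.04)·∏(1−qᵢ) over the active causes.
Enumerate both values of burnt toast and weight by the priors:
  P(detector | ¬steam from the shower, ¬actual fire) = 0.04·0.491 + 0.5008·0.509
        = 0.019640 + 0.254907 = 0.274547
Configurations with burnt toast contribute 0.254907, so
  P(burnt toast | detector, ¬steam from the shower, ¬actual fire) = 0.254907 / 0.274547 ≈ 0.9285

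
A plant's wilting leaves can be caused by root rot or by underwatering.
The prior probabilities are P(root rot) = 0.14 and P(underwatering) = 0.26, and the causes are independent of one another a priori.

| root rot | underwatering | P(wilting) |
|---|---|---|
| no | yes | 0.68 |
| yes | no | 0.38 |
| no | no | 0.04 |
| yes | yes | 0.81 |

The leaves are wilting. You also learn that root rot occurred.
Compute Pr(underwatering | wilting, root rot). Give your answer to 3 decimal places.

Enumerate both values of underwatering and weight by the priors:
  P(wilting | root rot) = 0.38*0.74 + 0.81*0.26
        = 0.281200 + 0.210600 = 0.491800
Keeping only the underwatering-present terms gives 0.210600, so
  P(underwatering | wilting, root rot) = 0.210600 / 0.491800 ≈ 0.428

Pr(underwatering | wilting, root rot) ≈ 0.428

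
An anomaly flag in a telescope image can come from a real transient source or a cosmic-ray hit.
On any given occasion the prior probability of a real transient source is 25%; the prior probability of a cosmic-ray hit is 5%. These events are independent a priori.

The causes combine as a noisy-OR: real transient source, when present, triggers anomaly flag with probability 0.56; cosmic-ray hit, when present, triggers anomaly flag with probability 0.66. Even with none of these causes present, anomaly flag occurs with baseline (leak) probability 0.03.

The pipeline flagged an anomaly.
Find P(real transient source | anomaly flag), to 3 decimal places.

Under noisy-OR, P(anomaly flag | causes) = 1 − (1−0.03)·∏(1−qᵢ) over the active causes.
Weight on real transient source=true, given the evidence: 0.136135 + 0.010686 = 0.146821
Denominator P(anomaly flag): 0.03*0.75*0.95 + 0.6702*0.75*0.05 + 0.5732*0.25*0.95 + 0.854888*0.25*0.05 = 0.193329
Posterior = 0.146821 / 0.193329 ≈ 0.759

P(real transient source | anomaly flag) ≈ 0.759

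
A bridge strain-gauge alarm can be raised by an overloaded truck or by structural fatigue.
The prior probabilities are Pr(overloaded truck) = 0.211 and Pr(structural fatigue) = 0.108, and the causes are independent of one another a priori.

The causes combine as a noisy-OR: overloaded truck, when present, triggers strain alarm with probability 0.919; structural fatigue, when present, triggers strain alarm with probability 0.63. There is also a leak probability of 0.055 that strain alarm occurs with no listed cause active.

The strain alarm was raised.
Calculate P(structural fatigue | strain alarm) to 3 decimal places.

Under noisy-OR, P(strain alarm | causes) = 1 − (1−0.055)·∏(1−qᵢ) over the active causes.
For the numerator, keep only structural fatigue=true terms: 0.055418 + 0.022143 = 0.077561
Normalizer over all consistent configurations: 0.055*0.789*0.892 + 0.65035*0.789*0.108 + 0.923455*0.211*0.892 + 0.971678*0.211*0.108 = 0.290074
Posterior = 0.077561 / 0.290074 ≈ 0.267

P(structural fatigue | strain alarm) ≈ 0.267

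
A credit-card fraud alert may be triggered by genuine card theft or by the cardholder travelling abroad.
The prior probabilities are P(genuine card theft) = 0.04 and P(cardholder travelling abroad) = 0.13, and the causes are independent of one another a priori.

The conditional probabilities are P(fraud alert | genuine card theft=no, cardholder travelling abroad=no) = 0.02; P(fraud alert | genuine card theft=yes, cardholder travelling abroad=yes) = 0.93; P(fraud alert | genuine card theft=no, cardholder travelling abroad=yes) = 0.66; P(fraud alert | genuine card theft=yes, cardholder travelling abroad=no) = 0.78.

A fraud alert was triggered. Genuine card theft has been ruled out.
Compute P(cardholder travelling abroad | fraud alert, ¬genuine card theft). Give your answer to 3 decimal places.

P(cardholder travelling abroad | fraud alert, ¬genuine card theft) ≈ 0.831

P(fraud alert | ¬genuine card theft) = 0.02*0.87 + 0.66*0.13 = 0.017400 + 0.085800 = 0.103200
Restricting to configurations with cardholder travelling abroad present: 0.66*0.13 = 0.085800.
So P(cardholder travelling abroad | fraud alert, ¬genuine card theft) = 0.085800/0.103200 ≈ 0.831.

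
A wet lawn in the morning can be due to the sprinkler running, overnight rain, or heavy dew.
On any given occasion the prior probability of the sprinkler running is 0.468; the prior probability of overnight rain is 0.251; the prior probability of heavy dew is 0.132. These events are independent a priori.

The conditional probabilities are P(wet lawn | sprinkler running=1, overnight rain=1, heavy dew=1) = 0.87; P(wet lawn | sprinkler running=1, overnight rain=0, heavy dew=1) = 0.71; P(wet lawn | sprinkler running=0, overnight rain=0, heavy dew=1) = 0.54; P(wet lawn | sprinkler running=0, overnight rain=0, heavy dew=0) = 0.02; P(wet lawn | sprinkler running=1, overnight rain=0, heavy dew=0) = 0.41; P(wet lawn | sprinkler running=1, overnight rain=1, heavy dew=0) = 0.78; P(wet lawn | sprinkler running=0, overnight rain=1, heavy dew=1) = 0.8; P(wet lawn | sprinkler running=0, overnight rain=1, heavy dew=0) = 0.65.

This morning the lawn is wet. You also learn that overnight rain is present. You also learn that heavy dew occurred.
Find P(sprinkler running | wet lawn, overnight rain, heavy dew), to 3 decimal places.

P(sprinkler running | wet lawn, overnight rain, heavy dew) ≈ 0.489

P(wet lawn | overnight rain, heavy dew) = 0.8·0.532 + 0.87·0.468 = 0.425600 + 0.407160 = 0.832760
Of this, 0.407160 comes from 0.87·0.468 (the sprinkler running=true cases).
Hence the posterior is 0.407160/0.832760 ≈ 0.489.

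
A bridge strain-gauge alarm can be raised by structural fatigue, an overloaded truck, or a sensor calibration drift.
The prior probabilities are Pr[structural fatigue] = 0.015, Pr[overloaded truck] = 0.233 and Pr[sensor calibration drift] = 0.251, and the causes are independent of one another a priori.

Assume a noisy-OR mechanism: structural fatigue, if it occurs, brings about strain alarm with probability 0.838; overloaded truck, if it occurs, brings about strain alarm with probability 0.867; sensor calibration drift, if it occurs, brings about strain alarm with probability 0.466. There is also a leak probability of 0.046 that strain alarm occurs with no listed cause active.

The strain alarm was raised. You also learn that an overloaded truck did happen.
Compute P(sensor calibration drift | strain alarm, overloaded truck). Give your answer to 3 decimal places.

P(sensor calibration drift | strain alarm, overloaded truck) ≈ 0.263

Under noisy-OR, P(strain alarm | causes) = 1 − (1−0.046)·∏(1−qᵢ) over the active causes.
By total probability over the 4 (structural fatigue, sensor calibration drift) configurations:
  P(strain alarm | overloaded truck) = 0.873118×0.985×0.749 + 0.932245×0.985×0.251 + 0.979445×0.015×0.749 + 0.989024×0.015×0.251
        = 0.644156 + 0.230484 + 0.011004 + 0.003724 = 0.889368
The terms with sensor calibration drift present sum to 0.234208, so
  P(sensor calibration drift | strain alarm, overloaded truck) = 0.234208 / 0.889368 ≈ 0.263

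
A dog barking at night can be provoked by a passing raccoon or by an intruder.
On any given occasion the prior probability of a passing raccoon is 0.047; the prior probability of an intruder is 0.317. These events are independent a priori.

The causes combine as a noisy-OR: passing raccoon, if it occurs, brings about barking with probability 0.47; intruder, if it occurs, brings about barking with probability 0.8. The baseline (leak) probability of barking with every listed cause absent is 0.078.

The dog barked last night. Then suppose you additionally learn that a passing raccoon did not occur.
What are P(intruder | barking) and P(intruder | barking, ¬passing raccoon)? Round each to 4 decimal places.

P(intruder | barking) ≈ 0.7946; P(intruder | barking, ¬passing raccoon) ≈ 0.8292

Under noisy-OR, P(barking | causes) = 1 − (1−0.078)·∏(1−qᵢ) over the active causes.
By total probability over the 4 (passing raccoon, intruder) configurations:
  P(barking) = 0.078×0.953×0.683 + 0.8156×0.953×0.317 + 0.51134×0.047×0.683 + 0.902268×0.047×0.317
        = 0.050770 + 0.246394 + 0.016415 + 0.013443 = 0.327022
Keeping only the intruder-present terms gives 0.259837, so
  P(intruder | barking) = 0.259837 / 0.327022 ≈ 0.7946

Now also conditioning on passing raccoon≠true:
P(barking | ¬passing raccoon) = 0.078*0.683 + 0.8156*0.317 = 0.053274 + 0.258545 = 0.311819
Of this, 0.258545 comes from 0.8156*0.317 (the intruder=true cases).
P(intruder | barking, ¬passing raccoon) = 0.258545 / 0.311819 ≈ 0.8292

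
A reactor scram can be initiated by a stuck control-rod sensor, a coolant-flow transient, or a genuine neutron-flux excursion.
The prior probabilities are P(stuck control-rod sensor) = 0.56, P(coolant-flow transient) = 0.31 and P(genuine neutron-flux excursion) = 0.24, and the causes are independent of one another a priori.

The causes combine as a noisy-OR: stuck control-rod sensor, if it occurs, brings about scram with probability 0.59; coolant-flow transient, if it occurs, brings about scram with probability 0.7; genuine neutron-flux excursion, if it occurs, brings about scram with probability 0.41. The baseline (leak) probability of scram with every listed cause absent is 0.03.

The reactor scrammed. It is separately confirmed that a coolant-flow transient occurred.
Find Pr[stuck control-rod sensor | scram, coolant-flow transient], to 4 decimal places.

Pr[stuck control-rod sensor | scram, coolant-flow transient] ≈ 0.6063

Under noisy-OR, P(scram | causes) = 1 − (1−0.03)·∏(1−qᵢ) over the active causes.
P(scram | coolant-flow transient) = 0.709*0.44*0.76 + 0.82831*0.44*0.24 + 0.88069*0.56*0.76 + 0.929607*0.56*0.24 = 0.237090 + 0.087470 + 0.374822 + 0.124939 = 0.824321
The stuck control-rod sensor-present share is 0.374822 + 0.124939 = 0.499761.
Hence the posterior is 0.499761/0.824321 ≈ 0.6063.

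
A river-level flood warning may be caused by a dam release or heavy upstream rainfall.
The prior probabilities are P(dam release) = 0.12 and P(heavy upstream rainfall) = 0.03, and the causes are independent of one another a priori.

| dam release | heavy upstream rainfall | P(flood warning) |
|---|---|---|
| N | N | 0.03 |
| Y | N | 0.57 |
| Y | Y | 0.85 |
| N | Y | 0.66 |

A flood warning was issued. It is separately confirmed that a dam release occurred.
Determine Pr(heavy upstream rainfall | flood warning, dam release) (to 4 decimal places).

By total probability over both values of heavy upstream rainfall:
  P(flood warning | dam release) = 0.57×0.97 + 0.85×0.03
        = 0.552900 + 0.025500 = 0.578400
Configurations with heavy upstream rainfall contribute 0.025500, so
  P(heavy upstream rainfall | flood warning, dam release) = 0.025500 / 0.578400 ≈ 0.0441

Pr(heavy upstream rainfall | flood warning, dam release) ≈ 0.0441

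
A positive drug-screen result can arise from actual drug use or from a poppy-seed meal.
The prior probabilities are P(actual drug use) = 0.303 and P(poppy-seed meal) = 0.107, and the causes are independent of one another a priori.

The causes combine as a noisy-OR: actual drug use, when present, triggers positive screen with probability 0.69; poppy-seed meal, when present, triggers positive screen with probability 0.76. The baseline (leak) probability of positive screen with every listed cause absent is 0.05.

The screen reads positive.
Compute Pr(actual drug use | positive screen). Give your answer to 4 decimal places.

Under noisy-OR, P(positive screen | causes) = 1 − (1−0.05)·∏(1−qᵢ) over the active causes.
Enumerate the 4 (actual drug use, poppy-seed meal) configurations and weight by the priors:
  P(positive screen) = 0.05×0.697×0.893 + 0.772×0.697×0.107 + 0.7055×0.303×0.893 + 0.92932×0.303×0.107
        = 0.031121 + 0.057575 + 0.190893 + 0.030129 = 0.309718
Configurations with actual drug use contribute 0.221022, so
  P(actual drug use | positive screen) = 0.221022 / 0.309718 ≈ 0.7136

Pr(actual drug use | positive screen) ≈ 0.7136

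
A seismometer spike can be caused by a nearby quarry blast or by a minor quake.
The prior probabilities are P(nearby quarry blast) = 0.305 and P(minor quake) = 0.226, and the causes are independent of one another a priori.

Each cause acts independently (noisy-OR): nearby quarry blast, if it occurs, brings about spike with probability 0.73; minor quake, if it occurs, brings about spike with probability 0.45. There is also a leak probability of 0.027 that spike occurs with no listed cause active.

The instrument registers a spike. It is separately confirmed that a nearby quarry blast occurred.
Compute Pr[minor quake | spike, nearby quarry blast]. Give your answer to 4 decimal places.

Under noisy-OR, P(spike | causes) = 1 − (1−0.027)·∏(1−qᵢ) over the active causes.
P(spike | nearby quarry blast) = 0.73729*0.774 + 0.855509*0.226 = 0.570662 + 0.193345 = 0.764007
The minor quake-present share is 0.855509*0.226 = 0.193345.
So P(minor quake | spike, nearby quarry blast) = 0.193345/0.764007 ≈ 0.2531.

Pr[minor quake | spike, nearby quarry blast] ≈ 0.2531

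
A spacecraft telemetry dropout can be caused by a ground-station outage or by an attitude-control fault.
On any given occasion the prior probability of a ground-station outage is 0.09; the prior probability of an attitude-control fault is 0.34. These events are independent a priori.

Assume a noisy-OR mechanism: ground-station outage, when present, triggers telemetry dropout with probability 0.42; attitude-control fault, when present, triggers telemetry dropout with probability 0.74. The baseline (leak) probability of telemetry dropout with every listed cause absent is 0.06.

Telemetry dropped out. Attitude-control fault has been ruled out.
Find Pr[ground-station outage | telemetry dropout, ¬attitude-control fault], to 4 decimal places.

Under noisy-OR, P(telemetry dropout | causes) = 1 − (1−0.06)·∏(1−qᵢ) over the active causes.
P(telemetry dropout | ¬attitude-control fault) = 0.06*0.91 + 0.4548*0.09 = 0.054600 + 0.040932 = 0.095532
Of this, 0.040932 comes from 0.4548*0.09 (the ground-station outage=true cases).
So P(ground-station outage | telemetry dropout, ¬attitude-control fault) = 0.040932/0.095532 ≈ 0.4285.

Pr[ground-station outage | telemetry dropout, ¬attitude-control fault] ≈ 0.4285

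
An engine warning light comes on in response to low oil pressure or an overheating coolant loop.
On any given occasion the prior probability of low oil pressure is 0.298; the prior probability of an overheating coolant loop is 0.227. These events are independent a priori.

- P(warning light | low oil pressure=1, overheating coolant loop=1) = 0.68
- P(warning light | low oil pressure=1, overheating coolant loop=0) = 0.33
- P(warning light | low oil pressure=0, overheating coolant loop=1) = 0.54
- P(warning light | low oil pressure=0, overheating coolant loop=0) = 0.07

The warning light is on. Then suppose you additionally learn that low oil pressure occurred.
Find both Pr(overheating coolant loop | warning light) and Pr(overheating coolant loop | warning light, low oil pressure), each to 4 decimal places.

P(warning light) = 0.07·0.702·0.773 + 0.54·0.702·0.227 + 0.33·0.298·0.773 + 0.68·0.298·0.227 = 0.037985 + 0.086051 + 0.076017 + 0.045999 = 0.246052
Restricting to configurations with overheating coolant loop present: 0.086051 + 0.045999 = 0.132050.
P(overheating coolant loop | warning light) = 0.132050 / 0.246052 ≈ 0.5367

Now also conditioning on low oil pressure=true:
Sum P(warning light|·) weighted by the priors over both values of overheating coolant loop:
  P(warning light | low oil pressure) = 0.33×0.773 + 0.68×0.227
        = 0.255090 + 0.154360 = 0.409450
The terms with overheating coolant loop present sum to 0.154360, so
  P(overheating coolant loop | warning light, low oil pressure) = 0.154360 / 0.409450 ≈ 0.3770

Pr(overheating coolant loop | warning light) ≈ 0.5367; Pr(overheating coolant loop | warning light, low oil pressure) ≈ 0.3770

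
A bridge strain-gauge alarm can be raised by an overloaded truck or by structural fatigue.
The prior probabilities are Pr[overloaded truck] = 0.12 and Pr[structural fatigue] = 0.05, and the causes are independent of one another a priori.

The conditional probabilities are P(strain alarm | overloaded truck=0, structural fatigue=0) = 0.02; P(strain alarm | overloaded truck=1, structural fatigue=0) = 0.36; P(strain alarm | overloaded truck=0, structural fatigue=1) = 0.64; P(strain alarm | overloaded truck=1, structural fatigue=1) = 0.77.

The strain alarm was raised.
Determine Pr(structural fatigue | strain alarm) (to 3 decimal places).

For the numerator, keep only structural fatigue=true terms: 0.028160 + 0.004620 = 0.032780
The normalizing constant is 0.02·0.88·0.95 + 0.64·0.88·0.05 + 0.36·0.12·0.95 + 0.77·0.12·0.05 = 0.090540
Posterior = 0.032780 / 0.090540 ≈ 0.362

Pr(structural fatigue | strain alarm) ≈ 0.362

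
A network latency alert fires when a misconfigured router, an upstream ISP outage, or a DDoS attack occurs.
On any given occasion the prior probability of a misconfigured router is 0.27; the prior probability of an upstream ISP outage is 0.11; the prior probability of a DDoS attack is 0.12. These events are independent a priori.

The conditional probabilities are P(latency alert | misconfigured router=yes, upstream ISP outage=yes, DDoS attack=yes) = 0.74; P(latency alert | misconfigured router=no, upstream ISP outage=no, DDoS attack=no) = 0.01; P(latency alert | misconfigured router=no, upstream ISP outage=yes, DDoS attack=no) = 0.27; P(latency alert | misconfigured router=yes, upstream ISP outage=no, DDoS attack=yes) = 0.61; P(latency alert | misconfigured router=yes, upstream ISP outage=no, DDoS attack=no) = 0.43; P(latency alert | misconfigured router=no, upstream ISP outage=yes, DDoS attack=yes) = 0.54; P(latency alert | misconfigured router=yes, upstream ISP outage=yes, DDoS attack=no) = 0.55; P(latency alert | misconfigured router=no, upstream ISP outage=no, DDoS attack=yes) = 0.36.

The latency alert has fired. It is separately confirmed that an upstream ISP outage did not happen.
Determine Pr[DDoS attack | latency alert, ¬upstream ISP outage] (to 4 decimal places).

Pr[DDoS attack | latency alert, ¬upstream ISP outage] ≈ 0.3208

Numerator (weight on configurations with DDoS attack): 0.031536 + 0.019764 = 0.051300
The normalizing constant is 0.01×0.73×0.88 + 0.36×0.73×0.12 + 0.43×0.27×0.88 + 0.61×0.27×0.12 = 0.159892
P(DDoS attack | latency alert, ¬upstream ISP outage) = 0.051300/0.159892 ≈ 0.3208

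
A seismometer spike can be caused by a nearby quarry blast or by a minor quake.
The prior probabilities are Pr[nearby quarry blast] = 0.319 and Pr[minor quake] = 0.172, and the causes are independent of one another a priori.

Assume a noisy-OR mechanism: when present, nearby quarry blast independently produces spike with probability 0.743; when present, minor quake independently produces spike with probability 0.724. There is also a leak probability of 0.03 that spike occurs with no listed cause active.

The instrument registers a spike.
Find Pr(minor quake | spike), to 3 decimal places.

Under noisy-OR, P(spike | causes) = 1 − (1−0.03)·∏(1−qᵢ) over the active causes.
P(spike) = 0.03·0.681·0.828 + 0.73228·0.681·0.172 + 0.75071·0.319·0.828 + 0.931196·0.319·0.172 = 0.016916 + 0.085773 + 0.198287 + 0.051093 = 0.352069
Restricting to configurations with minor quake present: 0.085773 + 0.051093 = 0.136866.
So P(minor quake | spike) = 0.136866/0.352069 ≈ 0.389.

Pr(minor quake | spike) ≈ 0.389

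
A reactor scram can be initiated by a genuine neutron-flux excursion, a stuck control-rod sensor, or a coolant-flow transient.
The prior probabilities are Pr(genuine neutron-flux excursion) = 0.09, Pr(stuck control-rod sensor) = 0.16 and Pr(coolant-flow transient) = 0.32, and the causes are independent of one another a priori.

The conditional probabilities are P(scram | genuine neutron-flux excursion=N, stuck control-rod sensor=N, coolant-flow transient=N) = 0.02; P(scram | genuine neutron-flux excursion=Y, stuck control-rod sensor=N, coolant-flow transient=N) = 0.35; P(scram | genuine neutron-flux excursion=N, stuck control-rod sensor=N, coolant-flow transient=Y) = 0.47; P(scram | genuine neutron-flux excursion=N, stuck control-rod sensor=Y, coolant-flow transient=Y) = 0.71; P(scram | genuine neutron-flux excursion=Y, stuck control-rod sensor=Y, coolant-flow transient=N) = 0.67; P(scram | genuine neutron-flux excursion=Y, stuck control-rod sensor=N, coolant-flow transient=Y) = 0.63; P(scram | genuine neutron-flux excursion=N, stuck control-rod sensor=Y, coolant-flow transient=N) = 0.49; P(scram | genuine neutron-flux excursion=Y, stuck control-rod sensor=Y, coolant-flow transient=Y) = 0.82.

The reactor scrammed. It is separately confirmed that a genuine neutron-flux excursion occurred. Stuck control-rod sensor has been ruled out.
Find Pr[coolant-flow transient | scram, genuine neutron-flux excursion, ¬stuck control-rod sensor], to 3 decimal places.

Pr[coolant-flow transient | scram, genuine neutron-flux excursion, ¬stuck control-rod sensor] ≈ 0.459

Weight on coolant-flow transient=true, given the evidence: 0.63*0.32 = 0.201600
Normalizer over all consistent configurations: 0.35*0.68 + 0.63*0.32 = 0.439600
Posterior = 0.201600 / 0.439600 ≈ 0.459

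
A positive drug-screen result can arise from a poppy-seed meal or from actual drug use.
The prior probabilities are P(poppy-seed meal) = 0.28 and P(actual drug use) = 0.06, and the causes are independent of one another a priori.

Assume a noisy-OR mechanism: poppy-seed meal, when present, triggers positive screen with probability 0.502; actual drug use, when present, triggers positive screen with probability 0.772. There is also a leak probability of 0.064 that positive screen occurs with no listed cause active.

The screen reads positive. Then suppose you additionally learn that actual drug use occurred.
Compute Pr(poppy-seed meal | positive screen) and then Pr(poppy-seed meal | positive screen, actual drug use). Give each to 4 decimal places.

Pr(poppy-seed meal | positive screen) ≈ 0.6680; Pr(poppy-seed meal | positive screen, actual drug use) ≈ 0.3064

Under noisy-OR, P(positive screen | causes) = 1 − (1−0.064)·∏(1−qᵢ) over the active causes.
P(positive screen) = 0.064·0.72·0.94 + 0.786592·0.72·0.06 + 0.533872·0.28·0.94 + 0.893723·0.28·0.06 = 0.043315 + 0.033981 + 0.140515 + 0.015015 = 0.232826
Of this, 0.155530 comes from 0.140515 + 0.015015 (the poppy-seed meal=true cases).
P(poppy-seed meal | positive screen) = 0.155530 / 0.232826 ≈ 0.6680

Now also conditioning on actual drug use=true:
By total probability over both values of poppy-seed meal:
  P(positive screen | actual drug use) = 0.786592·0.72 + 0.893723·0.28
        = 0.566346 + 0.250242 = 0.816588
The terms with poppy-seed meal present sum to 0.250242, so
  P(poppy-seed meal | positive screen, actual drug use) = 0.250242 / 0.816588 ≈ 0.3064
— actual drug use explains away the evidence for poppy-seed meal.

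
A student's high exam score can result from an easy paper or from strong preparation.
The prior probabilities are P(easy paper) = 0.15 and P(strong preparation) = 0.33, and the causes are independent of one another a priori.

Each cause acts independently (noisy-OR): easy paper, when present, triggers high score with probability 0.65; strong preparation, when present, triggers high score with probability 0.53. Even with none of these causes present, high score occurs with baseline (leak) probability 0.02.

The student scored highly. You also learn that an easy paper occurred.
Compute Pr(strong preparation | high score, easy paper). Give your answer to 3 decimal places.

Under noisy-OR, P(high score | causes) = 1 − (1−0.02)·∏(1−qᵢ) over the active causes.
Sum P(high score|·) weighted by the priors over both values of strong preparation:
  P(high score | easy paper) = 0.657·0.67 + 0.83879·0.33
        = 0.440190 + 0.276801 = 0.716991
The terms with strong preparation present sum to 0.276801, so
  P(strong preparation | high score, easy paper) = 0.276801 / 0.716991 ≈ 0.386

Pr(strong preparation | high score, easy paper) ≈ 0.386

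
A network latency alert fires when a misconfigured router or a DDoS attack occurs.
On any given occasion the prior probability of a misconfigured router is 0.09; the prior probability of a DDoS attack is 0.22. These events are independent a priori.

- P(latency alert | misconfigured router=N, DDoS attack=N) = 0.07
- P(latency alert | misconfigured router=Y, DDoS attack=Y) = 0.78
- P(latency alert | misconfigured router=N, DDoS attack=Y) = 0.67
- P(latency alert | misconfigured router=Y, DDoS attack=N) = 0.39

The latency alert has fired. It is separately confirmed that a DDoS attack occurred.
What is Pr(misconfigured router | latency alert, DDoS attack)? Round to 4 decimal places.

Pr(misconfigured router | latency alert, DDoS attack) ≈ 0.1033

P(latency alert | DDoS attack) = 0.67×0.91 + 0.78×0.09 = 0.609700 + 0.070200 = 0.679900
Restricting to configurations with misconfigured router present: 0.78×0.09 = 0.070200.
P(misconfigured router | latency alert, DDoS attack) = 0.070200 / 0.679900 ≈ 0.1033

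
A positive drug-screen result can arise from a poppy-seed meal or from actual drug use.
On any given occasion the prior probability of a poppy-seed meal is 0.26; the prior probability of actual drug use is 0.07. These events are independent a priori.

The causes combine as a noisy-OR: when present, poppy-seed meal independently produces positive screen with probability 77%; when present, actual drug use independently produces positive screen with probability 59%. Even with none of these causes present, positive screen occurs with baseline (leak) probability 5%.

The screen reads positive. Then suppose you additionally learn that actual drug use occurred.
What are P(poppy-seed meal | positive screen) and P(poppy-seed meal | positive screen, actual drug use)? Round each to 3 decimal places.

P(poppy-seed meal | positive screen) ≈ 0.757; P(poppy-seed meal | positive screen, actual drug use) ≈ 0.344

Under noisy-OR, P(positive screen | causes) = 1 − (1−0.05)·∏(1−qᵢ) over the active causes.
Enumerate the 4 (poppy-seed meal, actual drug use) configurations and weight by the priors:
  P(positive screen) = 0.05×0.74×0.93 + 0.6105×0.74×0.07 + 0.7815×0.26×0.93 + 0.910415×0.26×0.07
        = 0.034410 + 0.031624 + 0.188967 + 0.016570 = 0.271571
Configurations with poppy-seed meal contribute 0.205537, so
  P(poppy-seed meal | positive screen) = 0.205537 / 0.271571 ≈ 0.757

Now condition on the additional information:
Sum P(positive screen|·) weighted by the priors over both values of poppy-seed meal:
  P(positive screen | actual drug use) = 0.6105·0.74 + 0.910415·0.26
        = 0.451770 + 0.236708 = 0.688478
Configurations with poppy-seed meal contribute 0.236708, so
  P(poppy-seed meal | positive screen, actual drug use) = 0.236708 / 0.688478 ≈ 0.344
This is intercausal reasoning (explaining away): once actual drug use accounts for the positive screen, poppy-seed meal becomes less likely.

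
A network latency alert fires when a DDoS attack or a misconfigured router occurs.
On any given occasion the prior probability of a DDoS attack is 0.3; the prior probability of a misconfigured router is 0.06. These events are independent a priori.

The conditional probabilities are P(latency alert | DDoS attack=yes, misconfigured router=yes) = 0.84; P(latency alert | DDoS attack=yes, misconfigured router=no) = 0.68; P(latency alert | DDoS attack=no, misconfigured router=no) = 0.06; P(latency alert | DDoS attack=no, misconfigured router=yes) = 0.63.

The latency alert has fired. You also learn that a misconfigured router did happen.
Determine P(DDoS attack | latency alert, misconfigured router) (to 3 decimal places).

P(DDoS attack | latency alert, misconfigured router) ≈ 0.364

By total probability over both values of DDoS attack:
  P(latency alert | misconfigured router) = 0.63×0.7 + 0.84×0.3
        = 0.441000 + 0.252000 = 0.693000
Configurations with DDoS attack contribute 0.252000, so
  P(DDoS attack | latency alert, misconfigured router) = 0.252000 / 0.693000 ≈ 0.364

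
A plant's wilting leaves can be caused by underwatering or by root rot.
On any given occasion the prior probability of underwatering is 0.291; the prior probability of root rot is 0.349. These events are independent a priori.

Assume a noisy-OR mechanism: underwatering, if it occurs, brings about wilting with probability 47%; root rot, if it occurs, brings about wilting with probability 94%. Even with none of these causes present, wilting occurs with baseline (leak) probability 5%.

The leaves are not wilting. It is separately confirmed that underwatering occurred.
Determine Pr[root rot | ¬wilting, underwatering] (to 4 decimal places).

Under noisy-OR, P(wilting | causes) = 1 − (1−0.05)·∏(1−qᵢ) over the active causes.
By total probability over both values of root rot:
  P(¬wilting | underwatering) = 0.5035·0.651 + 0.03021·0.349
        = 0.327778 + 0.010543 = 0.338321
Keeping only the root rot-present terms gives 0.010543, so
  P(root rot | ¬wilting, underwatering) = 0.010543 / 0.338321 ≈ 0.0312

Pr[root rot | ¬wilting, underwatering] ≈ 0.0312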